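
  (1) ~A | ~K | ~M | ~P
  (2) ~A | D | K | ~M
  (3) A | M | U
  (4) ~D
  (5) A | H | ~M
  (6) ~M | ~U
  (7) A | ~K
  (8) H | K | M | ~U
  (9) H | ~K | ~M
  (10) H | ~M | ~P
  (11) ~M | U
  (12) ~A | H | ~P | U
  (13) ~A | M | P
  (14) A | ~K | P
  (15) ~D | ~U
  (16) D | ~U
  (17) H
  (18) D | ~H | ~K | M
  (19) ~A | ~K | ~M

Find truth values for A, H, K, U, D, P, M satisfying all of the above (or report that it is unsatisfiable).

A = True, H = True, K = False, U = False, D = False, P = True, M = False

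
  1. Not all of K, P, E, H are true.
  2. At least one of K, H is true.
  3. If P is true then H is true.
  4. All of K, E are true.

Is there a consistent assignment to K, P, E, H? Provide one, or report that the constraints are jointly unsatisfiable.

K = True, P = False, E = True, H = True

  (1) {K, P, E, H}: 3/4 true — not all ✓
  (2) {K, H}: 2 true — at least one ✓
  (3) P=F ⇒ H: vacuous ✓
  (4) {K, E}: all 2 true ✓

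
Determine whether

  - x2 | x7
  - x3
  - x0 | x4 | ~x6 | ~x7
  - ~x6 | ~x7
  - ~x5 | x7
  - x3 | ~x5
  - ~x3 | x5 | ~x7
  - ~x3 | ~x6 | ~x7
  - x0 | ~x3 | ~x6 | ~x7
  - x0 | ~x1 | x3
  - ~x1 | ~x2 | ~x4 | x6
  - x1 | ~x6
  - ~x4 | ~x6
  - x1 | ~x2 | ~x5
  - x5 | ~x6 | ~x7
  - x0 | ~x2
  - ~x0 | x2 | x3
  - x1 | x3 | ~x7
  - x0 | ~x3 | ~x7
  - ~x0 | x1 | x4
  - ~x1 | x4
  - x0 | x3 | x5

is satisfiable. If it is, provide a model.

Unit clause (x3) forces x3 = True.
Try x0 = False:
  (x0 | ~x2) forces x2 = False.
  (x2 | x7) forces x7 = True.
  clause (x0 | ~x3 | ~x7) is falsified — backtrack.
So x0 = True.
Set x1 = False.
  then (x1 | ~x6) forces x6 = False.
  then (~x0 | x1 | x4) forces x4 = True.
Set x2 = False.
  then (x2 | x7) forces x7 = True.
  then (~x3 | x5 | ~x7) forces x5 = True.
All clauses satisfied.

x0 = True, x1 = False, x2 = False, x3 = True, x4 = True, x5 = True, x6 = False, x7 = True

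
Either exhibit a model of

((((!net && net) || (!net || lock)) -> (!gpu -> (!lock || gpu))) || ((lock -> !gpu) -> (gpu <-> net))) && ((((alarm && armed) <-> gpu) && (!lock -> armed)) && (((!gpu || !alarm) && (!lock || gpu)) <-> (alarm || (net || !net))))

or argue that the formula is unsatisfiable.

lock = False; alarm = False; gpu = False; net = False; armed = True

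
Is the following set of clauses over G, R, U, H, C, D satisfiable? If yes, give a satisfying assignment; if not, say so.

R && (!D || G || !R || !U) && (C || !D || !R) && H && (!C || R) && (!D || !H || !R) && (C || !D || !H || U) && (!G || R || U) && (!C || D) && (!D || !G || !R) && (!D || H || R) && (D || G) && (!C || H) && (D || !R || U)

G=T, R=T, U=T, H=T, C=F, D=F

Unit clause (R) forces R = True.
Unit clause (H) forces H = True.
In (!D || !H || !R) only !D is left, so D = False.
In (!C || D) only !C is left, so C = False.
In (D || G) only G is left, so G = True.
In (D || !R || U) only U is left, so U = True.
All clauses satisfied.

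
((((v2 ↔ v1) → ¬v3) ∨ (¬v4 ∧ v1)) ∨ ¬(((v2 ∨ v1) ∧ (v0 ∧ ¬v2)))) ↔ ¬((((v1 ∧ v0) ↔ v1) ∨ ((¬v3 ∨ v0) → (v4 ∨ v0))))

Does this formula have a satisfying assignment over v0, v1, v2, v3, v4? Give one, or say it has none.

v0 = False; v1 = True; v2 = False; v3 = False; v4 = False

  ((((v2 ↔ v1) → ¬v3) ∨ (¬v4 ∧ v1)) ∨ ¬(((v2 ∨ v1) ∧ (v0 ∧ ¬v2)))) ↔ ¬((((v1 ∧ v0) ↔ v1) ∨ ((¬v3 ∨ v0) → (v4 ∨ v0)))) = True
    (((v2 ↔ v1) → ¬v3) ∨ (¬v4 ∧ v1)) ∨ ¬(((v2 ∨ v1) ∧ (v0 ∧ ¬v2))) = True
      ((v2 ↔ v1) → ¬v3) ∨ (¬v4 ∧ v1) = True
        (v2 ↔ v1) → ¬v3 = True
          v2 ↔ v1 = False
          ¬v3 = True
        ¬v4 ∧ v1 = True
          ¬v4 = True
      ¬(((v2 ∨ v1) ∧ (v0 ∧ ¬v2))) = True
        (v2 ∨ v1) ∧ (v0 ∧ ¬v2) = False
          v2 ∨ v1 = True
          v0 ∧ ¬v2 = False
            ¬v2 = True
    ¬((((v1 ∧ v0) ↔ v1) ∨ ((¬v3 ∨ v0) → (v4 ∨ v0)))) = True
      ((v1 ∧ v0) ↔ v1) ∨ ((¬v3 ∨ v0) → (v4 ∨ v0)) = False
        (v1 ∧ v0) ↔ v1 = False
          v1 ∧ v0 = False
        (¬v3 ∨ v0) → (v4 ∨ v0) = False
          ¬v3 ∨ v0 = True
            ¬v3 = True
          v4 ∨ v0 = False
The formula evaluates to True.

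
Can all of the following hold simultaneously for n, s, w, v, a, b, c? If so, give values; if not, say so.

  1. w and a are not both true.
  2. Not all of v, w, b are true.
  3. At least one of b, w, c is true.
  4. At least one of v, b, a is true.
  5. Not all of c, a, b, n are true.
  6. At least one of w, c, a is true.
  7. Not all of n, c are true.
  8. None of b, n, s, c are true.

n = False, s = False, w = True, v = True, a = False, b = False, c = False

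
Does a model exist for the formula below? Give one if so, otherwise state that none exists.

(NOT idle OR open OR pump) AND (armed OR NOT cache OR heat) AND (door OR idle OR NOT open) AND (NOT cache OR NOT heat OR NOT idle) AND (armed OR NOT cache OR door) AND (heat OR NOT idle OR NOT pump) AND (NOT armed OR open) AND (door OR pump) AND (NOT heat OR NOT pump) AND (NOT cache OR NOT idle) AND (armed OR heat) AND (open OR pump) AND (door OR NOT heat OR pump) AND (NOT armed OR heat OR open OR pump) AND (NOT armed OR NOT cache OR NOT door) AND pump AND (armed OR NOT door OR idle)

door: True, cache: False, heat: False, open: True, armed: True, idle: False, pump: True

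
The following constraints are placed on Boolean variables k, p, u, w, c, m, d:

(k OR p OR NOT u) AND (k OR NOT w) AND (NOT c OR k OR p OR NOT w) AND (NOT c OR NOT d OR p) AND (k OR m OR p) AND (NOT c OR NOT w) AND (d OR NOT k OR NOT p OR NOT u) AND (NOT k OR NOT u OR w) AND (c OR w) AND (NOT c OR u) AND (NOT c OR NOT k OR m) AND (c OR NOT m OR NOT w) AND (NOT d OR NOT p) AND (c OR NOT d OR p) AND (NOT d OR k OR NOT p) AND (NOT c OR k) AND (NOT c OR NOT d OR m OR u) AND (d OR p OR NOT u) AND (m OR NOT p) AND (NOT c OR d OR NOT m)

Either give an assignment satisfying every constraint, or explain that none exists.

k = True; p = False; u = False; w = True; c = False; m = False; d = False

Try k = False:
  (k OR NOT w) forces w = False.
  (c OR w) forces c = True.
  clause (NOT c OR k) is falsified — backtrack.
So k = True.
Set p = False.
Set u = False.
  then (NOT c OR u) forces c = False.
  then (c OR NOT d OR p) forces d = False.
  then (c OR w) forces w = True.
  then (c OR NOT m OR NOT w) forces m = False.
All clauses satisfied.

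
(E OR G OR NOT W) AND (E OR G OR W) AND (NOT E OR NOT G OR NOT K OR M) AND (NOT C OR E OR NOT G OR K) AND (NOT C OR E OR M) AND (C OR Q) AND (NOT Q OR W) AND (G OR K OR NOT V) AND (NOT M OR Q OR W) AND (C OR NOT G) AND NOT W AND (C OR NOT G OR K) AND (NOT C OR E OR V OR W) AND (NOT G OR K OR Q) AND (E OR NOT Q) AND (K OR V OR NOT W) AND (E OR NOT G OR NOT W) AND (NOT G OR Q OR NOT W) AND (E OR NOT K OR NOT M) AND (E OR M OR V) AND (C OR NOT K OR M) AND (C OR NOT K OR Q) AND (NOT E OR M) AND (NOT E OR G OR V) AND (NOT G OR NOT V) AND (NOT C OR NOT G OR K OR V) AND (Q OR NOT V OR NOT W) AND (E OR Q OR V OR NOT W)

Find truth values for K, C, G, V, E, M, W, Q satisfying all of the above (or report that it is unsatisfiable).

Case W = True:
  Clause (NOT W) is falsified — contradiction.
Case W = False:
  (NOT Q OR W) forces Q = False.
  (C OR Q) forces C = True.
  (NOT M OR Q OR W) forces M = False.
  (NOT C OR E OR M) forces E = True.
  Clause (NOT E OR M) is falsified — contradiction.
Both cases fail, so the formula is unsatisfiable.

The formula is unsatisfiable.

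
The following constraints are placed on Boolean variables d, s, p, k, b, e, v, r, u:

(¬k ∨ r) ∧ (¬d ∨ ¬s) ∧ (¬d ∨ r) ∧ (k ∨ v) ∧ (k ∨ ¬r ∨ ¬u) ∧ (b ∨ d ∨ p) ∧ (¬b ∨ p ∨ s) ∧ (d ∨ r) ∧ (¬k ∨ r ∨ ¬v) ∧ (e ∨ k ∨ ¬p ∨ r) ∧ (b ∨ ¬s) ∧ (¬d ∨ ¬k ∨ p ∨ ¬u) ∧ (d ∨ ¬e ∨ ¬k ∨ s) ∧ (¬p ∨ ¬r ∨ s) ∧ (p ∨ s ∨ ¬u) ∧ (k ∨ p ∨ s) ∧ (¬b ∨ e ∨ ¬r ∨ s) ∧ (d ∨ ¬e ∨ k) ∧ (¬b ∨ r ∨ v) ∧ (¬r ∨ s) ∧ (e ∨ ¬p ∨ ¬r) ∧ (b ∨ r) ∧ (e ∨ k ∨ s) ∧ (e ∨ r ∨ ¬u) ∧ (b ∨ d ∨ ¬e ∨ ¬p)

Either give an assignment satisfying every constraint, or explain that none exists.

Try d = True:
  (¬d ∨ ¬s) forces s = False.
  (¬d ∨ r) forces r = True.
  clause (¬r ∨ s) is falsified — backtrack.
So d = False.
  then (d ∨ r) forces r = True.
  then (¬r ∨ s) forces s = True.
  then (b ∨ ¬s) forces b = True.
Set p = True.
  then (e ∨ ¬p ∨ ¬r) forces e = True.
  then (d ∨ ¬e ∨ k) forces k = True.
Set v = True.
Set u = False.
All clauses satisfied.

d: False; s: True; p: True; k: True; b: True; e: True; v: True; r: True; u: False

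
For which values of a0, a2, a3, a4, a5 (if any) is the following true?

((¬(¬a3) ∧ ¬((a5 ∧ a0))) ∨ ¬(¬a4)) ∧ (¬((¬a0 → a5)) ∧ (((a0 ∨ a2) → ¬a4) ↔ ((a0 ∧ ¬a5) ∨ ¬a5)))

a0 = False; a2 = True; a3 = True; a4 = False; a5 = False

  (¬(¬a3) ∧ ¬((a5 ∧ a0))) ∨ ¬(¬a4) = True
    ¬(¬a3) ∧ ¬((a5 ∧ a0)) = True
      ¬(¬a3) = True
        ¬a3 = False
      ¬((a5 ∧ a0)) = True
        a5 ∧ a0 = False
    ¬(¬a4) = False
      ¬a4 = True
  ¬((¬a0 → a5)) ∧ (((a0 ∨ a2) → ¬a4) ↔ ((a0 ∧ ¬a5) ∨ ¬a5)) = True
    ¬((¬a0 → a5)) = True
      ¬a0 → a5 = False
        ¬a0 = True
    ((a0 ∨ a2) → ¬a4) ↔ ((a0 ∧ ¬a5) ∨ ¬a5) = True
      (a0 ∨ a2) → ¬a4 = True
        a0 ∨ a2 = True
        ¬a4 = True
      (a0 ∧ ¬a5) ∨ ¬a5 = True
        a0 ∧ ¬a5 = False
          ¬a5 = True
        ¬a5 = True
Both conjuncts True, so the formula holds.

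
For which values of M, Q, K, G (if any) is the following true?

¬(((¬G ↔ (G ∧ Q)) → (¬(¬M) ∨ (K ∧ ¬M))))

M = False; Q = False; K = False; G = True

  ¬(((¬G ↔ (G ∧ Q)) → (¬(¬M) ∨ (K ∧ ¬M)))) = True
    (¬G ↔ (G ∧ Q)) → (¬(¬M) ∨ (K ∧ ¬M)) = False
      ¬G ↔ (G ∧ Q) = True
        ¬G = False
        G ∧ Q = False
      ¬(¬M) ∨ (K ∧ ¬M) = False
        ¬(¬M) = False
          ¬M = True
        K ∧ ¬M = False
          ¬M = True
The formula evaluates to True.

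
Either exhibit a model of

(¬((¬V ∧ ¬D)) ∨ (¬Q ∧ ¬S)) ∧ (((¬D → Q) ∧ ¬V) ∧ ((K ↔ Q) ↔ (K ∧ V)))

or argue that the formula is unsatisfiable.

Q: True, D: True, K: False, S: True, V: False

  ¬((¬V ∧ ¬D)) ∨ (¬Q ∧ ¬S) = True
    ¬((¬V ∧ ¬D)) = True
      ¬V ∧ ¬D = False
        ¬V = True
        ¬D = False
    ¬Q ∧ ¬S = False
      ¬Q = False
      ¬S = False
  ((¬D → Q) ∧ ¬V) ∧ ((K ↔ Q) ↔ (K ∧ V)) = True
    (¬D → Q) ∧ ¬V = True
      ¬D → Q = True
        ¬D = False
      ¬V = True
    (K ↔ Q) ↔ (K ∧ V) = True
      K ↔ Q = False
      K ∧ V = False
Both conjuncts True, so the formula holds.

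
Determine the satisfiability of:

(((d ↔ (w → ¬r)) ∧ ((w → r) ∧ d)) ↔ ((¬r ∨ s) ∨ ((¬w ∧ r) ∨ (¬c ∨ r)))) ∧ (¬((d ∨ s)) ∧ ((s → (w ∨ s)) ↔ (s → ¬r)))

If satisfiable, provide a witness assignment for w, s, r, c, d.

Case s = True: the conjunct ¬((d ∨ s)) becomes ¬((d ∨ True)) = False.
Case s = False: the formula simplifies to (((d ↔ (w → ¬r)) ∧ ((w → r) ∧ d)) ↔ (¬r ∨ ((¬w ∧ r) ∨ (¬c ∨ r)))) ∧ ¬d.
  d = True: the conjunct ¬d is False.
  d = False: simplifies to ¬((¬r ∨ ((¬w ∧ r) ∨ (¬c ∨ r)))).
    r = True: this becomes ¬((False ∨ True)) = False.
    r = False: this becomes ¬((True ∨ ¬c)) = False.
Both cases fail — unsatisfiable.

Unsatisfiable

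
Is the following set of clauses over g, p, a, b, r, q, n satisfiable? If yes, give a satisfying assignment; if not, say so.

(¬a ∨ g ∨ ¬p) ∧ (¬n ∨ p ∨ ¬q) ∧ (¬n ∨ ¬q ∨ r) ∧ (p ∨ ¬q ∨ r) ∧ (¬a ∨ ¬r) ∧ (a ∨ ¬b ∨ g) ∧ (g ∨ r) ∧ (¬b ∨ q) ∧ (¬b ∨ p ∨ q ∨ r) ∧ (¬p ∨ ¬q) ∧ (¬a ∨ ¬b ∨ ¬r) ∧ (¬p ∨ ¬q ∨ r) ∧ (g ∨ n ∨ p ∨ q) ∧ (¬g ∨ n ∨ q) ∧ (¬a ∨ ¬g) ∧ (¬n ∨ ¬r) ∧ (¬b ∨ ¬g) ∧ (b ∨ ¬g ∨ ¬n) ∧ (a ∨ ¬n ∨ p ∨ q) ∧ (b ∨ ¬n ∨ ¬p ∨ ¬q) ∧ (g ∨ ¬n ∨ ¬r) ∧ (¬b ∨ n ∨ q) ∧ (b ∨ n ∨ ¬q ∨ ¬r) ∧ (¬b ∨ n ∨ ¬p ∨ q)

g: False, p: True, a: False, b: False, r: True, q: False, n: False

Set g = False.
  then (g ∨ r) forces r = True.
  then (¬n ∨ ¬r) forces n = False.
  then (¬a ∨ ¬r) forces a = False.
  then (a ∨ ¬b ∨ g) forces b = False.
  then (b ∨ n ∨ ¬q ∨ ¬r) forces q = False.
  then (g ∨ n ∨ p ∨ q) forces p = True.
All clauses satisfied.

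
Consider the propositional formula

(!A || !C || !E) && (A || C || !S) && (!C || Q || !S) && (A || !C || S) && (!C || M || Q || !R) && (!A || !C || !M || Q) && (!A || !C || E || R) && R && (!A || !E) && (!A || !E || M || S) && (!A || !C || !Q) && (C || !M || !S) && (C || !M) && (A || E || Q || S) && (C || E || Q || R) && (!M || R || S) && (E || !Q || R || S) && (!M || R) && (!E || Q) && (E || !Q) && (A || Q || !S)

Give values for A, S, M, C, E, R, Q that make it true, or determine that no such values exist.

Unit clause (R) forces R = True.
Set A = False.
Set S = True.
  then (A || C || !S) forces C = True.
  then (!C || Q || !S) forces Q = True.
  then (E || !Q) forces E = True.
Set M = False.
All clauses satisfied.

A = False, S = True, M = False, C = True, E = True, R = True, Q = True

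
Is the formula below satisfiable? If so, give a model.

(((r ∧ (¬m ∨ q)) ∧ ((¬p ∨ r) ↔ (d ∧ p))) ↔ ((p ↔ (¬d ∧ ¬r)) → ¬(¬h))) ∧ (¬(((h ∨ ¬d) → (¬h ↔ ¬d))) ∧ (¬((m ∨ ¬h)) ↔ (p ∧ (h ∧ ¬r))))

Case h = True: the formula simplifies to ((r ∧ (¬m ∨ q)) ∧ ((¬p ∨ r) ↔ (d ∧ p))) ∧ (¬d ∧ (¬m ↔ (p ∧ ¬r))).
  r = True: simplifies to ((¬m ∨ q) ∧ (d ∧ p)) ∧ (¬d ∧ m).
    d = True: the conjunct ¬d is False.
    d = False: the conjunct d is False.
  r = False: the conjunct r is False.
Case h = False: the formula simplifies to (((r ∧ (¬m ∨ q)) ∧ ((¬p ∨ r) ↔ (d ∧ p))) ↔ ¬((p ↔ (¬d ∧ ¬r)))) ∧ ¬((¬d → ¬d)).
  d = True: the conjunct ¬((¬d → ¬d)) becomes ¬((False → False)) = False.
  d = False: the conjunct ¬((¬d → ¬d)) becomes ¬((True → True)) = False.
Both cases fail — unsatisfiable.

Unsatisfiable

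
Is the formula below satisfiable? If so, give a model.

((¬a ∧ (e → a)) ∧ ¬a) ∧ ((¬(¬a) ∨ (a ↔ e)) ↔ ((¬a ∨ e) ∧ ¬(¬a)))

Unsatisfiable — no assignment works.

Case a = True: the conjunct ¬a is False.
Case a = False: the formula simplifies to ¬e ∧ e.
  e = True: the conjunct ¬e is False.
  e = False: the conjunct e is False.
Both cases fail — unsatisfiable.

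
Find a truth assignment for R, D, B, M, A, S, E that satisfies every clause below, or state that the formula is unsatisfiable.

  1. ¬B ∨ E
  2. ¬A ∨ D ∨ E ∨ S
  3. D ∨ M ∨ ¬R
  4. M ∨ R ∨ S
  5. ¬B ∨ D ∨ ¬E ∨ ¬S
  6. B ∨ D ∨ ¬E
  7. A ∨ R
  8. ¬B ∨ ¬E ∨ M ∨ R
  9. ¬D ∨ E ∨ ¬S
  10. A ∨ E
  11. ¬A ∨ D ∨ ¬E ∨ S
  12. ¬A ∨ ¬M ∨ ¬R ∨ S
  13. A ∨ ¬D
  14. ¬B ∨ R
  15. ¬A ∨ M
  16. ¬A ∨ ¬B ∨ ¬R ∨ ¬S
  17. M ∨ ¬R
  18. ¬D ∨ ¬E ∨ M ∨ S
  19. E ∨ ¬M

R = False; D = True; B = False; M = True; A = True; S = False; E = True

Set R = False.
  then (A ∨ R) forces A = True.
  then (¬B ∨ R) forces B = False.
  then (¬A ∨ M) forces M = True.
  then (E ∨ ¬M) forces E = True.
  then (B ∨ D ∨ ¬E) forces D = True.
Set S = False.
All clauses satisfied.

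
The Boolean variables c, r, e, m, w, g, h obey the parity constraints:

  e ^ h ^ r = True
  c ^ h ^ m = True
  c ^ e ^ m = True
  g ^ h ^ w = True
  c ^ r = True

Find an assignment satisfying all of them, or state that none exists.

c = False, r = True, e = False, m = True, w = False, g = True, h = False

e ^ h ^ r = F ^ F ^ T = True ✓
c ^ h ^ m = F ^ F ^ T = True ✓
c ^ e ^ m = F ^ F ^ T = True ✓
g ^ h ^ w = T ^ F ^ F = True ✓
c ^ r = F ^ T = True ✓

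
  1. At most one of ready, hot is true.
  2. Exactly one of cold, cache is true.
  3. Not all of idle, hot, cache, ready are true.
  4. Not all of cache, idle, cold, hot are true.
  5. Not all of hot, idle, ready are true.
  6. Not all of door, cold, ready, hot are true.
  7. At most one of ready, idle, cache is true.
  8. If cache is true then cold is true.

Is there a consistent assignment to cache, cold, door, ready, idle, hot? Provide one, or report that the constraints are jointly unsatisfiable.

cache: False, cold: True, door: True, ready: False, idle: False, hot: False

  (1) {ready, hot}: 0 true — at most one ✓
  (2) {cold, cache}: 1 true — exactly one ✓
  (3) {idle, hot, cache, ready}: 0/4 true — not all ✓
  (4) {cache, idle, cold, hot}: 1/4 true — not all ✓
  (5) {hot, idle, ready}: 0/3 true — not all ✓
  (6) {door, cold, ready, hot}: 2/4 true — not all ✓
  (7) {ready, idle, cache}: 0 true — at most one ✓
  (8) cache=F ⇒ cold: vacuous ✓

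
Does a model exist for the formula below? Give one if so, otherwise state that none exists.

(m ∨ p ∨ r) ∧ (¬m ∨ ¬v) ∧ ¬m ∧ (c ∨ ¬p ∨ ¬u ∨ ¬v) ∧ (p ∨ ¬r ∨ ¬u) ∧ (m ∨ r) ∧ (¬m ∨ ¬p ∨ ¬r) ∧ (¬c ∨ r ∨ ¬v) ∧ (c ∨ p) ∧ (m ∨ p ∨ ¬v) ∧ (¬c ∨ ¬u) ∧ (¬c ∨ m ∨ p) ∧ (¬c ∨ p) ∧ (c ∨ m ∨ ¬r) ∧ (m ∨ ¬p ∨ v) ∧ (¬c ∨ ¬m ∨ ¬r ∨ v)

m = False, u = False, p = True, v = True, r = True, c = True

Unit clause (¬m) forces m = False.
In (m ∨ r) only r is left, so r = True.
In (c ∨ m ∨ ¬r) only c is left, so c = True.
In (¬c ∨ ¬u) only ¬u is left, so u = False.
In (¬c ∨ m ∨ p) only p is left, so p = True.
In (m ∨ ¬p ∨ v) only v is left, so v = True.
All clauses satisfied.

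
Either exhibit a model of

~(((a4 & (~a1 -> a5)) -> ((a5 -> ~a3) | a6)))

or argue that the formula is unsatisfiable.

a1=F; a3=T; a4=T; a5=T; a6=F

  ~(((a4 & (~a1 -> a5)) -> ((a5 -> ~a3) | a6))) = True
    (a4 & (~a1 -> a5)) -> ((a5 -> ~a3) | a6) = False
      a4 & (~a1 -> a5) = True
        ~a1 -> a5 = True
          ~a1 = True
      (a5 -> ~a3) | a6 = False
        a5 -> ~a3 = False
          ~a3 = False
The formula evaluates to True.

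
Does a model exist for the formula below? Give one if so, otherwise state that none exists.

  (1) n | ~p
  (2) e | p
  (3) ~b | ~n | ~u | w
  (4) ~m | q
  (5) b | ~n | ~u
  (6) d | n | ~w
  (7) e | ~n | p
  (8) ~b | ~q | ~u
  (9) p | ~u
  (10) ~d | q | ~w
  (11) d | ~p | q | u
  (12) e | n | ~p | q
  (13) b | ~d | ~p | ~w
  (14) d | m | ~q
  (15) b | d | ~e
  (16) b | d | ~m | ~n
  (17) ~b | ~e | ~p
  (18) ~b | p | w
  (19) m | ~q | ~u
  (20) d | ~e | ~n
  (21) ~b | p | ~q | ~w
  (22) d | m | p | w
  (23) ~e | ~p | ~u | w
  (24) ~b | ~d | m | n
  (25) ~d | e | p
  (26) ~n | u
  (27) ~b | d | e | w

Set u = False.
  then (~n | u) forces n = False.
  then (n | ~p) forces p = False.
  then (e | p) forces e = True.
Set d = True.
Set b = False.
Set w = False.
Set q = True.
Set m = True.
All clauses satisfied.

u: False; n: False; d: True; b: False; w: False; q: True; p: False; e: True; m: True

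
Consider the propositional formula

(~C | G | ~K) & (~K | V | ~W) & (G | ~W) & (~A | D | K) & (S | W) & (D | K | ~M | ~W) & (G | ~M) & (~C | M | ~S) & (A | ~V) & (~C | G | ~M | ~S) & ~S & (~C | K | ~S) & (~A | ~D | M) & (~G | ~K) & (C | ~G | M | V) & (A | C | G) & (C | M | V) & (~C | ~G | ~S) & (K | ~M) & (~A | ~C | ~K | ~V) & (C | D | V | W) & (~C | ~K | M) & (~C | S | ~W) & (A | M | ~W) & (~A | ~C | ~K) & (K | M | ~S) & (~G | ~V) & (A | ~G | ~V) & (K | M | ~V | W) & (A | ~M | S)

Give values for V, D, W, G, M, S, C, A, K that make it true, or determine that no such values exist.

Case S = True:
  Clause (~S) is falsified — contradiction.
Case S = False:
  (S | W) forces W = True.
  (G | ~W) forces G = True.
  (~G | ~K) forces K = False.
  (K | ~M) forces M = False.
  (~C | S | ~W) forces C = False.
  (C | ~G | M | V) forces V = True.
  Clause (~G | ~V) is falsified — contradiction.
Both cases fail, so the formula is unsatisfiable.

The formula is unsatisfiable.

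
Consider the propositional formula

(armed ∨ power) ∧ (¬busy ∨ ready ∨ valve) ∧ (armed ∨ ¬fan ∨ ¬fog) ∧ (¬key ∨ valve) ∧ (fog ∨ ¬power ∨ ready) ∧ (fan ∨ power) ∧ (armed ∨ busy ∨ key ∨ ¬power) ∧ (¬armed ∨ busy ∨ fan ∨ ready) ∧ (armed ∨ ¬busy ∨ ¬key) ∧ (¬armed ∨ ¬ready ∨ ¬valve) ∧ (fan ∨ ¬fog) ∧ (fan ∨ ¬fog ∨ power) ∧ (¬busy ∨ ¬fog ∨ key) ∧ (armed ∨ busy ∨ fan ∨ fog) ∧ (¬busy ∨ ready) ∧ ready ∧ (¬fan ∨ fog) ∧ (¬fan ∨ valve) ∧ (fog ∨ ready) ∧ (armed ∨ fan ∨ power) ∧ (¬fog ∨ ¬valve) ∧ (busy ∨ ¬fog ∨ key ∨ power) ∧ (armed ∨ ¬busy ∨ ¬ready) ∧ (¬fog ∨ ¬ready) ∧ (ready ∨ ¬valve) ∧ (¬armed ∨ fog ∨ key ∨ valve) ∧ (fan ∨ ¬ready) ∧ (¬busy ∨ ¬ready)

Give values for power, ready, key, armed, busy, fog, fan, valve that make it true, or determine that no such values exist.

No satisfying assignment exists.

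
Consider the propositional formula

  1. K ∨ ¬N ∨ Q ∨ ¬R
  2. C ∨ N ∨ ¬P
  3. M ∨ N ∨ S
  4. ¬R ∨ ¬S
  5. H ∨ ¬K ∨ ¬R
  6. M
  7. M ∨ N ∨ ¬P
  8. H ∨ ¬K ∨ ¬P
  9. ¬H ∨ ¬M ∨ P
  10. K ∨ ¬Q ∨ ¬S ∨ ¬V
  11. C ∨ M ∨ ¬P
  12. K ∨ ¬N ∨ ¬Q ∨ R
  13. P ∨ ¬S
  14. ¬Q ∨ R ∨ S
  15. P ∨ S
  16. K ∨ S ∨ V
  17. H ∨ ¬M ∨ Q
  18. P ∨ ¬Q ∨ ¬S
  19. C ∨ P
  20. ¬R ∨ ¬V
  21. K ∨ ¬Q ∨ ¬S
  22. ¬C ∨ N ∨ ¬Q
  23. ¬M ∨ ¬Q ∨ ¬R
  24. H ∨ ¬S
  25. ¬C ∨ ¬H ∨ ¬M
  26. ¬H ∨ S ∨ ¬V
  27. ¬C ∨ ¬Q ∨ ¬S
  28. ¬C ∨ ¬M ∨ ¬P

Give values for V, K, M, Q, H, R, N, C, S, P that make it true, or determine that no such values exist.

Unit clause (M) forces M = True.
Set V = False.
Set K = True.
Set Q = False.
  then (H ∨ ¬M ∨ Q) forces H = True.
  then (¬C ∨ ¬H ∨ ¬M) forces C = False.
  then (¬H ∨ ¬M ∨ P) forces P = True.
  then (C ∨ N ∨ ¬P) forces N = True.
Set R = False.
Set S = True.
All clauses satisfied.

V=F; K=T; M=T; Q=F; H=T; R=F; N=T; C=F; S=T; P=T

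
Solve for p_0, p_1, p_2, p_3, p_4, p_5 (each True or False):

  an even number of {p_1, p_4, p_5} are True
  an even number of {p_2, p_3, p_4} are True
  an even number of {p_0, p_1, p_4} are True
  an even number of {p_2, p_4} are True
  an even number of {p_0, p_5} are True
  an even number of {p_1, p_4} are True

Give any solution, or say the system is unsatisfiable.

p_0: False, p_1: False, p_2: False, p_3: False, p_4: False, p_5: False

{p_1, p_4, p_5}: 0 true → even ✓
{p_2, p_3, p_4}: 0 true → even ✓
{p_0, p_1, p_4}: 0 true → even ✓
{p_2, p_4}: 0 true → even ✓
{p_0, p_5}: 0 true → even ✓
{p_1, p_4}: 0 true → even ✓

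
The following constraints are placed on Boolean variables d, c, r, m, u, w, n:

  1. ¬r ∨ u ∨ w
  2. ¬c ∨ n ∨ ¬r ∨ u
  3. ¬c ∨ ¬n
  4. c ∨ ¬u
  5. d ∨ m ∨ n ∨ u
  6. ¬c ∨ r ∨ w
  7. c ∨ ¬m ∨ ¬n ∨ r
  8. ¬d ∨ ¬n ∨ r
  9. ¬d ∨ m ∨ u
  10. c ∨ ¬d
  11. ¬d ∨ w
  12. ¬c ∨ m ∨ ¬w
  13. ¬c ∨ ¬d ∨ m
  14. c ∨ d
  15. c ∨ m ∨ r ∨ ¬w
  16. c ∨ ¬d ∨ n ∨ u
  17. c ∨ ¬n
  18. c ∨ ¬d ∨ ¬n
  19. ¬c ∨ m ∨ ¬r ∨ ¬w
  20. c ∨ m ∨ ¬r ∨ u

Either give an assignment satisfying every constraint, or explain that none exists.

Set d = True.
  then (c ∨ ¬d) forces c = True.
  then (¬d ∨ w) forces w = True.
  then (¬c ∨ m ∨ ¬w) forces m = True.
  then (¬c ∨ ¬n) forces n = False.
Set r = False.
Set u = False.
All clauses satisfied.

d=T, c=T, r=F, m=T, u=F, w=T, n=F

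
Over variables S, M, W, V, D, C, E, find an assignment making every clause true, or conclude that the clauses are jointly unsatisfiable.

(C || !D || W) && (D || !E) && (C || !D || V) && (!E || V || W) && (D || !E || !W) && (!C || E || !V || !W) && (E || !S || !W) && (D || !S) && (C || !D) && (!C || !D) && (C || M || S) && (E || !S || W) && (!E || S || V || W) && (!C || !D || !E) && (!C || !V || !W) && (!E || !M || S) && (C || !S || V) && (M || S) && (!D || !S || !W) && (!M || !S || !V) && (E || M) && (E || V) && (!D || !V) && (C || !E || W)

Try S = True:
  (D || !S) forces D = True.
  (C || !D) forces C = True.
  clause (!C || !D) is falsified — backtrack.
So S = False.
  then (M || S) forces M = True.
  then (!E || !M || S) forces E = False.
  then (E || V) forces V = True.
  then (!D || !V) forces D = False.
Set W = True.
  then (!C || E || !V || !W) forces C = False.
All clauses satisfied.

S=F; M=T; W=T; V=T; D=F; C=F; E=F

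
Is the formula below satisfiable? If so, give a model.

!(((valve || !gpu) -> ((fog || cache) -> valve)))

fog = False; cache = True; gpu = False; valve = False

  !(((valve || !gpu) -> ((fog || cache) -> valve))) = True
    (valve || !gpu) -> ((fog || cache) -> valve) = False
      valve || !gpu = True
        !gpu = True
      (fog || cache) -> valve = False
        fog || cache = True
The formula evaluates to True.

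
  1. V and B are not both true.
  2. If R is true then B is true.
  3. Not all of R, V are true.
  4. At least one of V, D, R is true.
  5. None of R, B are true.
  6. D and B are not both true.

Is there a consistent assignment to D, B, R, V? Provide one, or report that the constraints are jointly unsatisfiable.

D = True, B = False, R = False, V = True

  (1) V=T, B=F — not both ✓
  (2) R=F ⇒ B: vacuous ✓
  (3) {R, V}: 1/2 true — not all ✓
  (4) {V, D, R}: 2 true — at least one ✓
  (5) {R, B}: 0 true — none ✓
  (6) D=T, B=F — not both ✓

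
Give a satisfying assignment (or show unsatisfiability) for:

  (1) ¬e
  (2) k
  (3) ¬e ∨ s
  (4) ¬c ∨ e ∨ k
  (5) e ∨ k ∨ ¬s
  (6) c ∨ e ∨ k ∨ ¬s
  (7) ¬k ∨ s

Unit clause (¬e) forces e = False.
Unit clause (k) forces k = True.
In (¬k ∨ s) only s is left, so s = True.
Set c = True.
Check each clause:
  (¬e): ¬e holds.
  (k): k holds.
  (¬e ∨ s): ¬e holds.
  (¬c ∨ e ∨ k): k holds.
  (e ∨ k ∨ ¬s): k holds.
  (c ∨ e ∨ k ∨ ¬s): c holds.
  (¬k ∨ s): s holds.
All clauses satisfied.

c: True, s: True, e: False, k: True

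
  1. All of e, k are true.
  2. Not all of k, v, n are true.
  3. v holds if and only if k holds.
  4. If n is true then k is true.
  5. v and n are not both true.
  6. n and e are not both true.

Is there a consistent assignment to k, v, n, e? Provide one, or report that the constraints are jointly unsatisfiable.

k = True; v = True; n = False; e = True

  (1) {e, k}: all 2 true ✓
  (2) {k, v, n}: 2/3 true — not all ✓
  (3) v=T, k=T — same ✓
  (4) n=F ⇒ k: vacuous ✓
  (5) v=T, n=F — not both ✓
  (6) n=F, e=T — not both ✓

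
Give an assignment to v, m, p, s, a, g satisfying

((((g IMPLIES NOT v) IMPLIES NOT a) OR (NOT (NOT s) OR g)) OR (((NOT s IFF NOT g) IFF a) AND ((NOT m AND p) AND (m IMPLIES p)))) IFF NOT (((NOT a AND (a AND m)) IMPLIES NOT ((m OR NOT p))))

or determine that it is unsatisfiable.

v=T; m=F; p=F; s=F; a=T; g=F

  ((((g IMPLIES NOT v) IMPLIES NOT a) OR (NOT (NOT s) OR g)) OR (((NOT s IFF NOT g) IFF a) AND ((NOT m AND p) AND (m IMPLIES p)))) IFF NOT (((NOT a AND (a AND m)) IMPLIES NOT ((m OR NOT p)))) = True
    (((g IMPLIES NOT v) IMPLIES NOT a) OR (NOT (NOT s) OR g)) OR (((NOT s IFF NOT g) IFF a) AND ((NOT m AND p) AND (m IMPLIES p))) = False
      ((g IMPLIES NOT v) IMPLIES NOT a) OR (NOT (NOT s) OR g) = False
        (g IMPLIES NOT v) IMPLIES NOT a = False
          g IMPLIES NOT v = True
            NOT v = False
          NOT a = False
        NOT (NOT s) OR g = False
          NOT (NOT s) = False
            NOT s = True
      ((NOT s IFF NOT g) IFF a) AND ((NOT m AND p) AND (m IMPLIES p)) = False
        (NOT s IFF NOT g) IFF a = True
          NOT s IFF NOT g = True
            NOT s = True
            NOT g = True
        (NOT m AND p) AND (m IMPLIES p) = False
          NOT m AND p = False
            NOT m = True
          m IMPLIES p = True
    NOT (((NOT a AND (a AND m)) IMPLIES NOT ((m OR NOT p)))) = False
      (NOT a AND (a AND m)) IMPLIES NOT ((m OR NOT p)) = True
        NOT a AND (a AND m) = False
          NOT a = False
          a AND m = False
        NOT ((m OR NOT p)) = False
          m OR NOT p = True
            NOT p = True
The formula evaluates to True.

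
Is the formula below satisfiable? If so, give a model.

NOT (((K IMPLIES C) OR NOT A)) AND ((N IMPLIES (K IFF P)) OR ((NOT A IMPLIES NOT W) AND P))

W = True; C = False; K = True; N = False; P = True; A = True

  NOT (((K IMPLIES C) OR NOT A)) = True
    (K IMPLIES C) OR NOT A = False
      K IMPLIES C = False
      NOT A = False
  (N IMPLIES (K IFF P)) OR ((NOT A IMPLIES NOT W) AND P) = True
    N IMPLIES (K IFF P) = True
      K IFF P = True
    (NOT A IMPLIES NOT W) AND P = True
      NOT A IMPLIES NOT W = True
        NOT A = False
        NOT W = False
Both conjuncts True, so the formula holds.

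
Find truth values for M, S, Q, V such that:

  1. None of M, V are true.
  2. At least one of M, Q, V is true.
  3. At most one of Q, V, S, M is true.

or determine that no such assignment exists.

M: False, S: False, Q: True, V: False

  (1) {M, V}: 0 true — none ✓
  (2) {M, Q, V}: 1 true — at least one ✓
  (3) {Q, V, S, M}: 1 true — at most one ✓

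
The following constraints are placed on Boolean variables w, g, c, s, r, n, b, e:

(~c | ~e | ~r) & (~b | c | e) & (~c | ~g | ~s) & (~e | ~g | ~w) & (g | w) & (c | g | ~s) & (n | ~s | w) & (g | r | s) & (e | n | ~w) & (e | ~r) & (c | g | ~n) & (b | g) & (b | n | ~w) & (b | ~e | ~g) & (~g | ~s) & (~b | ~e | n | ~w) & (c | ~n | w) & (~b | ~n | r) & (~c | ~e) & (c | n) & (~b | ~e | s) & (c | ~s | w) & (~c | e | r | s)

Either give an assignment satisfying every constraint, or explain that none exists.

Set w = True.
Set g = True.
  then (~e | ~g | ~w) forces e = False.
  then (e | n | ~w) forces n = True.
  then (e | ~r) forces r = False.
  then (~g | ~s) forces s = False.
  then (~b | ~n | r) forces b = False.
  then (~c | e | r | s) forces c = False.
All clauses satisfied.

w = True, g = True, c = False, s = False, r = False, n = True, b = False, e = False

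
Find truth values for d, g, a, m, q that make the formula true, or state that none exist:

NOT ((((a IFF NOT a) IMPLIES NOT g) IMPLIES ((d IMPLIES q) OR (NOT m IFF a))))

d=T, g=F, a=T, m=T, q=F

  NOT ((((a IFF NOT a) IMPLIES NOT g) IMPLIES ((d IMPLIES q) OR (NOT m IFF a)))) = True
    ((a IFF NOT a) IMPLIES NOT g) IMPLIES ((d IMPLIES q) OR (NOT m IFF a)) = False
      (a IFF NOT a) IMPLIES NOT g = True
        a IFF NOT a = False
          NOT a = False
        NOT g = True
      (d IMPLIES q) OR (NOT m IFF a) = False
        d IMPLIES q = False
        NOT m IFF a = False
          NOT m = False
The formula evaluates to True.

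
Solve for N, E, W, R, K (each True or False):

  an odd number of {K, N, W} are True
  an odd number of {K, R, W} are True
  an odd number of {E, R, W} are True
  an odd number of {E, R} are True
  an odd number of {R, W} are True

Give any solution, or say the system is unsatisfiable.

N: True, E: False, W: False, R: True, K: False

{K, N, W}: 1 true → odd ✓
{K, R, W}: 1 true → odd ✓
{E, R, W}: 1 true → odd ✓
{E, R}: 1 true → odd ✓
{R, W}: 1 true → odd ✓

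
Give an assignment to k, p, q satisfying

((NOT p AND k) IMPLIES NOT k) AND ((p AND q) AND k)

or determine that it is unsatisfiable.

k: True, p: True, q: True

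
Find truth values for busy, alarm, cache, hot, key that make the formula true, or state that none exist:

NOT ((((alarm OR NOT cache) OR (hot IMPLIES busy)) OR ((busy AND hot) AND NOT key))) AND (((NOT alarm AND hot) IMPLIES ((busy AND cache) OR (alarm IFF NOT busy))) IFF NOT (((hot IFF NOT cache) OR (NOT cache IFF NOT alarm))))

The formula is unsatisfiable.

Case busy = True: the conjunct NOT ((((alarm OR NOT cache) OR (hot IMPLIES busy)) OR ((busy AND hot) AND NOT key))) becomes NOT ((True OR (hot AND NOT key))) = False.
Case busy = False: the formula simplifies to NOT (((alarm OR NOT cache) OR NOT hot)) AND (((NOT alarm AND hot) IMPLIES alarm) IFF NOT (((hot IFF NOT cache) OR (NOT cache IFF NOT alarm)))).
  alarm = True: the conjunct NOT (((alarm OR NOT cache) OR NOT hot)) becomes NOT ((True OR NOT hot)) = False.
  alarm = False: simplifies to NOT ((NOT cache OR NOT hot)) AND (NOT hot IFF NOT (((hot IFF NOT cache) OR NOT cache))).
    hot = True: simplifies to NOT (NOT cache) AND (NOT cache OR NOT cache).
      cache = True: the conjunct NOT cache OR NOT cache becomes NOT True OR NOT True = False.
      cache = False: the conjunct NOT (NOT cache) becomes NOT (NOT False) = False.
    hot = False: the conjunct NOT ((NOT cache OR NOT hot)) becomes NOT ((NOT cache OR True)) = False.
Both cases fail — unsatisfiable.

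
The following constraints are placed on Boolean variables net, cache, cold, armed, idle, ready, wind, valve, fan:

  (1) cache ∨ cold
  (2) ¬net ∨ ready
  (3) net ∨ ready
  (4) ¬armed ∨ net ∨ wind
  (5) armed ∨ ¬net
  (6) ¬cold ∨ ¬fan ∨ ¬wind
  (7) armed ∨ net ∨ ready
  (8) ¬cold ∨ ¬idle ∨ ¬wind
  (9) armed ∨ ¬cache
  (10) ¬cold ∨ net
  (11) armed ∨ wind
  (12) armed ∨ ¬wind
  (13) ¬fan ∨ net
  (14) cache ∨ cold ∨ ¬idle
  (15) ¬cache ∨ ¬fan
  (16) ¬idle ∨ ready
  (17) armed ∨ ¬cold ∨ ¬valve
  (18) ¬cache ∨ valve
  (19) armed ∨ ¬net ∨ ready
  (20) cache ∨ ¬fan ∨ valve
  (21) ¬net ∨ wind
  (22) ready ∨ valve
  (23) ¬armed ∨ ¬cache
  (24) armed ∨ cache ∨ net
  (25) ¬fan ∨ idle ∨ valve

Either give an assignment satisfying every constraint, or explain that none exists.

net=T, cache=F, cold=T, armed=T, idle=F, ready=T, wind=T, valve=T, fan=F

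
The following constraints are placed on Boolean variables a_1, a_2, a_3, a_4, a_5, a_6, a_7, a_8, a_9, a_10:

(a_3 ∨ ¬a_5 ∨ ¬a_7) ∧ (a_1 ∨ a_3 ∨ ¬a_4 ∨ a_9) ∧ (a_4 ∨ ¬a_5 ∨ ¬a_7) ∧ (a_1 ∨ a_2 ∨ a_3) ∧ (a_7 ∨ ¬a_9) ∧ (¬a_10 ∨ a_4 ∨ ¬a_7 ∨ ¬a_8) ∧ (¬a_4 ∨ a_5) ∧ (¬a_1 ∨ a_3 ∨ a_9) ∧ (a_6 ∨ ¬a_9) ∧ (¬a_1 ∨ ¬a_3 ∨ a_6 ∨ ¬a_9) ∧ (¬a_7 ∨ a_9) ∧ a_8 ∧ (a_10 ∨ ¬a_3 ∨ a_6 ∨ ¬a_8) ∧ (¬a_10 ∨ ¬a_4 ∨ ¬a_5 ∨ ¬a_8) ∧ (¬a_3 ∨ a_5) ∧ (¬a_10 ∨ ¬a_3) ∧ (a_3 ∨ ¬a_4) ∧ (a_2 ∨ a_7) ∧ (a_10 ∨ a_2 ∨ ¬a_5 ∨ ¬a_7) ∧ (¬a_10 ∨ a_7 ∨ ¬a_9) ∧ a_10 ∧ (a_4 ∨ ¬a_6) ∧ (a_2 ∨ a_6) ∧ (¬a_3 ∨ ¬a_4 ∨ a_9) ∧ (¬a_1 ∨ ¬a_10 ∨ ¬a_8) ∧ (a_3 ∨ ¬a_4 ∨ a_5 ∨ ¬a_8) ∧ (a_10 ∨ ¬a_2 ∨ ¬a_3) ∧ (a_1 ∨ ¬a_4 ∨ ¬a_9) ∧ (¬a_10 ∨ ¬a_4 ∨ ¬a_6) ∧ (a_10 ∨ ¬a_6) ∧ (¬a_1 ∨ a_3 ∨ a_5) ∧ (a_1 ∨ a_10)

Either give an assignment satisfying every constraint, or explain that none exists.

a_1 = False, a_2 = True, a_3 = False, a_4 = False, a_5 = False, a_6 = False, a_7 = False, a_8 = True, a_9 = False, a_10 = True

Unit clause (a_8) forces a_8 = True.
Unit clause (a_10) forces a_10 = True.
In (¬a_1 ∨ ¬a_10 ∨ ¬a_8) only ¬a_1 is left, so a_1 = False.
In (¬a_10 ∨ ¬a_3) only ¬a_3 is left, so a_3 = False.
In (a_3 ∨ ¬a_4) only ¬a_4 is left, so a_4 = False.
In (a_4 ∨ ¬a_6) only ¬a_6 is left, so a_6 = False.
In (a_2 ∨ a_6) only a_2 is left, so a_2 = True.
In (¬a_10 ∨ a_4 ∨ ¬a_7 ∨ ¬a_8) only ¬a_7 is left, so a_7 = False.
In (a_6 ∨ ¬a_9) only ¬a_9 is left, so a_9 = False.
Set a_5 = False.
All clauses satisfied.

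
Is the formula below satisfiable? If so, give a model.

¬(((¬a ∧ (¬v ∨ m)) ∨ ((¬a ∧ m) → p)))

Case m = True: the formula simplifies to ¬((¬a ∨ (¬a → p))).
  a = True: this becomes ¬((False ∨ True)) = False.
  a = False: this becomes ¬((True ∨ p)) = False.
Case m = False: the formula becomes ¬(((¬a ∧ ¬v) ∨ True)) = False.
Both cases fail — unsatisfiable.

The formula is unsatisfiable.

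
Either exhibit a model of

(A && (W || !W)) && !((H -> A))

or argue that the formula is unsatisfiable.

Case A = True: the conjunct !((H -> A)) becomes !((H -> True)) = False.
Case A = False: the conjunct A is False.
Both cases fail — unsatisfiable.

UNSATISFIABLE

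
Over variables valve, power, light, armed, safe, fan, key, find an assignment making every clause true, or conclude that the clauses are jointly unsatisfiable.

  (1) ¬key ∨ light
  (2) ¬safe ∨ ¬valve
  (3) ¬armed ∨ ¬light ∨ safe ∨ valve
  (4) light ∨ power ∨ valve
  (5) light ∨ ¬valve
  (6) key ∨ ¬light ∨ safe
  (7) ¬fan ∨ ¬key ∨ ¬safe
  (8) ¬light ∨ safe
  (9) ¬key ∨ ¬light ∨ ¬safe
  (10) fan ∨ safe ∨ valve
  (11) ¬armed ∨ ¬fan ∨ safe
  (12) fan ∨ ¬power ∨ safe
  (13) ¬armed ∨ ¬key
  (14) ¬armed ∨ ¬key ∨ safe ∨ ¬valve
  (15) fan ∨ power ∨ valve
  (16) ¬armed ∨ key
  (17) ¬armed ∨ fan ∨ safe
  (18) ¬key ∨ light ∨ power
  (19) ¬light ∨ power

valve: False; power: True; light: False; armed: False; safe: True; fan: True; key: False

Try valve = True:
  (¬safe ∨ ¬valve) forces safe = False.
  (light ∨ ¬valve) forces light = True.
  clause (¬light ∨ safe) is falsified — backtrack.
So valve = False.
Set power = True.
Set light = False.
  then (¬key ∨ light) forces key = False.
  then (¬armed ∨ key) forces armed = False.
Set safe = True.
Set fan = True.
All clauses satisfied.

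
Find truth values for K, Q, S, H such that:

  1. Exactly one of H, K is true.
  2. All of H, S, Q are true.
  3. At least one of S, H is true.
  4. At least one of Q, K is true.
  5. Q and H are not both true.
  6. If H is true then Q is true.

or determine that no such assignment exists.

Case Q = True:
  (2) forces H = True.
  Constraint (5) is violated (Q=T, H=T) — contradiction.
Case Q = False:
  Constraint (2) is violated (Q=F) — contradiction.
Both cases fail — unsatisfiable.

Unsatisfiable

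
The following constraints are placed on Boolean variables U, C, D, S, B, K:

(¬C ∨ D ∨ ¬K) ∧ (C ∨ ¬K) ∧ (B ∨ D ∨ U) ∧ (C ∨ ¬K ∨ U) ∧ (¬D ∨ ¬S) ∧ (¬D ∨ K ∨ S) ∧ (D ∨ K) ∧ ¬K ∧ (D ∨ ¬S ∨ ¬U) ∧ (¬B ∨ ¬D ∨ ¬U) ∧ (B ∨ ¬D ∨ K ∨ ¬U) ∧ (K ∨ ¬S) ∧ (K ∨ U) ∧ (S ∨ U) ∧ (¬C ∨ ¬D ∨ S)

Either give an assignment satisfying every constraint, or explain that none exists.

The formula is unsatisfiable.

Case K = True:
  Clause (¬K) is falsified — contradiction.
Case K = False:
  (D ∨ K) forces D = True.
  (¬D ∨ ¬S) forces S = False.
  Clause (¬D ∨ K ∨ S) is falsified — contradiction.
Both cases fail, so the formula is unsatisfiable.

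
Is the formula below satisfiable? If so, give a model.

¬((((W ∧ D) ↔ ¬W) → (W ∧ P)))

P: False, W: True, D: False

  ¬((((W ∧ D) ↔ ¬W) → (W ∧ P))) = True
    ((W ∧ D) ↔ ¬W) → (W ∧ P) = False
      (W ∧ D) ↔ ¬W = True
        W ∧ D = False
        ¬W = False
      W ∧ P = False
The formula evaluates to True.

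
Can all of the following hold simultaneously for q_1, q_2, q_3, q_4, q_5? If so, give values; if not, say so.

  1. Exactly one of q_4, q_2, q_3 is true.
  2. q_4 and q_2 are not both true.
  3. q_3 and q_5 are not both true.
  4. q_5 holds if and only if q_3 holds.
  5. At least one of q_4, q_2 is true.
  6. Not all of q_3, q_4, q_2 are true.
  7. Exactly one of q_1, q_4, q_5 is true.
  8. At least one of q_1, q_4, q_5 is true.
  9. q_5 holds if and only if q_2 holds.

q_1=F; q_2=F; q_3=F; q_4=T; q_5=F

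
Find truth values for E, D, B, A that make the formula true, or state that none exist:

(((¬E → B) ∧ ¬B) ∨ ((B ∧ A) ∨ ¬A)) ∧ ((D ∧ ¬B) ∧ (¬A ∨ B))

E: True, D: True, B: False, A: False

  ((¬E → B) ∧ ¬B) ∨ ((B ∧ A) ∨ ¬A) = True
    (¬E → B) ∧ ¬B = True
      ¬E → B = True
        ¬E = False
      ¬B = True
    (B ∧ A) ∨ ¬A = True
      B ∧ A = False
      ¬A = True
  (D ∧ ¬B) ∧ (¬A ∨ B) = True
    D ∧ ¬B = True
      ¬B = True
    ¬A ∨ B = True
      ¬A = True
Both conjuncts True, so the formula holds.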